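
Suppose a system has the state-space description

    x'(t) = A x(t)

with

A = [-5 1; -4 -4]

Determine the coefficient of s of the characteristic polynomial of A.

For a 2×2 matrix, det(sI - A) = s^2 - (tr A)s + det A.
tr A = -9, det A = 24.
So p(s) = s^2 + 9s + 24.
The coefficient of s is 9.

9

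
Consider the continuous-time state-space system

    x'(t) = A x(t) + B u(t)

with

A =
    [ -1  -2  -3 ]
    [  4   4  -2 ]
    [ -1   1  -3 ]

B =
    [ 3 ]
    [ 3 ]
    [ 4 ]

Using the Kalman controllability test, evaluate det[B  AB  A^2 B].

5411

AB = [[-21], [16], [-12]]
A^2B = [[25], [4], [73]]
Controllability matrix C = [B  AB  A^2B] = [[3, -21, 25], [3, 16, 4], [4, -12, 73]]
Expanding along the first row, det(C) = 3·(16·73 - 4·(-12)) - (-21)·(3·73 - 4·4) + 25·(3·(-12) - 16·4) = 3·1216 - (-21)·203 + 25·(-100) = 5411
Since det(C) ≠ 0, rank(C) = 3 and the system is completely controllable.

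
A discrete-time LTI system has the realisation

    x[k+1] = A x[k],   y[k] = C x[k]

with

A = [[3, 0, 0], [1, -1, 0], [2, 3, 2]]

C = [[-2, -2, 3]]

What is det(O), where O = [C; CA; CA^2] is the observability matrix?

-1035

CA = [[-2, 11, 6]]
CA^2 = [[17, 7, 12]]
Observability matrix O = [C; CA; CA^2] = [[-2, -2, 3], [-2, 11, 6], [17, 7, 12]]
Expanding along the first row, det(O) = (-2)·(11·12 - 6·7) - (-2)·((-2)·12 - 6·17) + 3·((-2)·7 - 11·17) = (-2)·90 - (-2)·(-126) + 3·(-201) = -1035
Since det(O) ≠ 0, rank(O) = 3 and the system is completely observable.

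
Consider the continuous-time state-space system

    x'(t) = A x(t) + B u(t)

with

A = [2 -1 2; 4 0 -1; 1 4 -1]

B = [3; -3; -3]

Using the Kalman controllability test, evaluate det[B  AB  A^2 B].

2565

AB = [[3], [15], [-6]]
A^2B = [[-21], [18], [69]]
Controllability matrix C = [B  AB  A^2B] = [[3, 3, -21], [-3, 15, 18], [-3, -6, 69]]
Expanding along the first row, det(C) = 3·(15·69 - 18·(-6)) - 3·((-3)·69 - 18·(-3)) + (-21)·((-3)·(-6) - 15·(-3)) = 3·1143 - 3·(-153) + (-21)·63 = 2565
Since det(C) ≠ 0, rank(C) = 3 and the system is completely controllable.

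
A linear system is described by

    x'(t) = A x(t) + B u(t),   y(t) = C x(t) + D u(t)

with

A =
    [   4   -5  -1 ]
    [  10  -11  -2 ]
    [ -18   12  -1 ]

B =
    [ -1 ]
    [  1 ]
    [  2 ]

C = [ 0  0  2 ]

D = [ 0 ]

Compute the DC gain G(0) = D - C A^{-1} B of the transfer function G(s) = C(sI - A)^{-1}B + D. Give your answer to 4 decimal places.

22.0000

G(0) = C(-A)^{-1}B + D = -C A^{-1} B + D.
det A = -12, so A^{-1} = (1/-12)·adj(A) = [[-35/12, 17/12, 1/12], [-23/6, 11/6, 1/6], [13/2, -7/2, -1/2]]
A^{-1} B = [9/2, 6, -11]^T
C A^{-1} B = -22
G(0) = D - C A^{-1} B = 0 - (-22) = 22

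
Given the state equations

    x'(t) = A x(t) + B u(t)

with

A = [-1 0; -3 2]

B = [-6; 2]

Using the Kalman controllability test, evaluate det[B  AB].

AB = [[6], [22]]
Controllability matrix C = [B  AB] = [[-6, 6], [2, 22]]
det(C) = (-6)·22 - 6·2 = -132 - 12 = -144
Since det(C) ≠ 0, rank(C) = 2 and the system is completely controllable.

-144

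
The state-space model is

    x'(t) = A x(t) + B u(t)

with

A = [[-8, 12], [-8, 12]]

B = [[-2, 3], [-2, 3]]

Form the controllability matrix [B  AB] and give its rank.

AB = [[-8, 12], [-8, 12]]
Controllability matrix C = [B  AB] = [[-2, 3, -8, 12], [-2, 3, -8, 12]]
Every column of C is a scalar multiple of column 1 = [-2, -2] (multipliers 1, -3/2, 4, -6), so the columns span a one-dimensional space.
C ≠ 0, hence rank(C) = 1.
rank(C) = 1 < n = 2, so the pair (A, B) is not completely controllable.

1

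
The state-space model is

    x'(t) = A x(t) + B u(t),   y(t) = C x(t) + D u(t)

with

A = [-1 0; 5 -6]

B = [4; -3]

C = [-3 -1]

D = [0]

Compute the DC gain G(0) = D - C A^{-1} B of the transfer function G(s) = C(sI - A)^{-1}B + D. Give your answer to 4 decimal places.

-14.8333

G(0) = C(-A)^{-1}B + D = -C A^{-1} B + D.
det A = 6, so A^{-1} = (1/6)·adj(A) = [[-1, 0], [-5/6, -1/6]]
A^{-1} B = [-4, -17/6]^T
C A^{-1} B = 89/6
G(0) = D - C A^{-1} B = 0 - (89/6) = -89/6 ≈ -14.8333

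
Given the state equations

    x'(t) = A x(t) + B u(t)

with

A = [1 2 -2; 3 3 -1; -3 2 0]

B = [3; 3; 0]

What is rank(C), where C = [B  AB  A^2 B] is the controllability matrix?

AB = [[9], [18], [-3]]
A^2B = [[51], [84], [9]]
Controllability matrix C = [B  AB  A^2B] = [[3, 9, 51], [3, 18, 84], [0, -3, 9]]
det(C) = 3·(18·9 - 84·(-3)) - 9·(3·9 - 84·0) + 51·(3·(-3) - 18·0) = 3·414 - 9·27 + 51·(-9) = 540 ≠ 0, so rank(C) = 3.
rank(C) = 3 = n, so the pair (A, B) is completely controllable.

3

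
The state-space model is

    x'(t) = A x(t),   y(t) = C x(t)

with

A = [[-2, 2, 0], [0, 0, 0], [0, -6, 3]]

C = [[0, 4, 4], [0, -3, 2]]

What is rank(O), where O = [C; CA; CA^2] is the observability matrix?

2

CA = [[0, -24, 12], [0, -12, 6]]
CA^2 = [[0, -72, 36], [0, -36, 18]]
Observability matrix O = [C; CA; CA^2] = [[0, 4, 4], [0, -3, 2], [0, -24, 12], [0, -12, 6], [0, -72, 36], [0, -36, 18]]
Column 1 of O is identically zero, so rank(O) ≤ 2.
The 2×2 minor from rows 1, 2, columns 2, 3 is 4·2 - 4·(-3) = 8 - (-12) = 20 ≠ 0, so rank(O) = 2.
rank(O) = 2 < n = 3, so the pair (A, C) is not completely observable.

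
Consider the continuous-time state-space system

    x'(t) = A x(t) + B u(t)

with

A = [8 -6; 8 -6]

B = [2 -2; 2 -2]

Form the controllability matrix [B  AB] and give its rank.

AB = [[4, -4], [4, -4]]
Controllability matrix C = [B  AB] = [[2, -2, 4, -4], [2, -2, 4, -4]]
Every column of C is a scalar multiple of column 1 = [2, 2] (multipliers 1, -1, 2, -2), so the columns span a one-dimensional space.
C ≠ 0, hence rank(C) = 1.
rank(C) = 1 < n = 2, so the pair (A, B) is not completely controllable.

1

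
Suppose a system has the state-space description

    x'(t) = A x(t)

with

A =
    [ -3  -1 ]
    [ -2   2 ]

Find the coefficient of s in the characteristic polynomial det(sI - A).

1

For a 2×2 matrix, det(sI - A) = s^2 - (tr A)s + det A.
tr A = -1, det A = -8.
So p(s) = s^2 + s - 8.
The coefficient of s is 1.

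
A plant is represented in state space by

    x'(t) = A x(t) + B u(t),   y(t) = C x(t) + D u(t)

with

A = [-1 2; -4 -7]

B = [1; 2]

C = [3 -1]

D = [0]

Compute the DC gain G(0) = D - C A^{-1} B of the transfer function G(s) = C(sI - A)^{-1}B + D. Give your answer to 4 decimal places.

G(0) = C(-A)^{-1}B + D = -C A^{-1} B + D.
det A = 15, so A^{-1} = (1/15)·adj(A) = [[-7/15, -2/15], [4/15, -1/15]]
A^{-1} B = [-11/15, 2/15]^T
C A^{-1} B = -7/3
G(0) = D - C A^{-1} B = 0 - (-7/3) = 7/3 ≈ 2.3333

2.3333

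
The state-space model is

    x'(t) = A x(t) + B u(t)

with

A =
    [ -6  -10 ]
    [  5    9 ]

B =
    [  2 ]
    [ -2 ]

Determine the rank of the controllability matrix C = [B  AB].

AB = [[8], [-8]]
Controllability matrix C = [B  AB] = [[2, 8], [-2, -8]]
Every column of C is a scalar multiple of column 1 = [2, -2] (multipliers 1, 4), so the columns span a one-dimensional space.
C ≠ 0, hence rank(C) = 1.
rank(C) = 1 < n = 2, so the pair (A, B) is not completely controllable.

1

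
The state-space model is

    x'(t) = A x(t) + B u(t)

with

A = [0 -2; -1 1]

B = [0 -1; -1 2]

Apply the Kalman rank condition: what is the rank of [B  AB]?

2

AB = [[2, -4], [-1, 3]]
Controllability matrix C = [B  AB] = [[0, -1, 2, -4], [-1, 2, -1, 3]]
Take the 2×2 submatrix of C formed by columns 1, 2: [[0, -1], [-1, 2]]. Its determinant is 0·2 - (-1)·(-1) = 0 - 1 = -1 ≠ 0.
So rank(C) ≥ 2; since C has 2 rows, rank(C) = 2.
rank(C) = 2 = n, so the pair (A, B) is completely controllable.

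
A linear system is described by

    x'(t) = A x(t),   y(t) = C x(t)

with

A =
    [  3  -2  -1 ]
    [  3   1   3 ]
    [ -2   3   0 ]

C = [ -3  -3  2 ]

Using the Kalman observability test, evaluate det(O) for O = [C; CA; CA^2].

CA = [[-22, 9, -6]]
CA^2 = [[-27, 35, 49]]
Observability matrix O = [C; CA; CA^2] = [[-3, -3, 2], [-22, 9, -6], [-27, 35, 49]]
Expanding along the first row, det(O) = (-3)·(9·49 - (-6)·35) - (-3)·((-22)·49 - (-6)·(-27)) + 2·((-22)·35 - 9·(-27)) = (-3)·651 - (-3)·(-1240) + 2·(-527) = -6727
Since det(O) ≠ 0, rank(O) = 3 and the system is completely observable.

-6727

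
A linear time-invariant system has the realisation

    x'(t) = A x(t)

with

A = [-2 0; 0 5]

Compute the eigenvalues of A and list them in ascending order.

det(sI - A) = s^2 - (tr A)s + det A, with tr A = (-2) + 5 = 3 and det A = (-2)·5 - 0·0 = -10 - 0 = -10.
So p(s) = det(sI - A) = s^2 - 3s - 10.
Factor s^2 - 3s - 10: two numbers with sum 3 and product -10 are 5 and -2, so s^2 - 3s - 10 = (s - 5)(s + 2).
Hence p(s) = (s - 5) (s + 2), with roots -2, 5.
At least one eigenvalue has non-negative real part, so the system is not asymptotically stable.

-2, 5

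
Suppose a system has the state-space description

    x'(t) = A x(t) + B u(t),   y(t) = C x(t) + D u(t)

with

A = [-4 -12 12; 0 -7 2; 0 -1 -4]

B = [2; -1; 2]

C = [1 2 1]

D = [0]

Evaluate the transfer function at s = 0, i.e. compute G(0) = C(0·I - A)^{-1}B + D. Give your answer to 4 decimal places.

G(0) = C(-A)^{-1}B + D = -C A^{-1} B + D.
det A = -120, so A^{-1} = (1/-120)·adj(A) = [[-1/4, 1/2, -1/2], [0, -2/15, -1/15], [0, 1/30, -7/30]]
A^{-1} B = [-2, 0, -1/2]^T
C A^{-1} B = -5/2
G(0) = D - C A^{-1} B = 0 - (-5/2) = 5/2 ≈ 2.5000

2.5000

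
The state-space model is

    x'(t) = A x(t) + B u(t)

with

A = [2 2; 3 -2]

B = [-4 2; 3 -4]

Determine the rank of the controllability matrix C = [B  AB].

AB = [[-2, -4], [-18, 14]]
Controllability matrix C = [B  AB] = [[-4, 2, -2, -4], [3, -4, -18, 14]]
Take the 2×2 submatrix of C formed by columns 1, 2: [[-4, 2], [3, -4]]. Its determinant is (-4)·(-4) - 2·3 = 16 - 6 = 10 ≠ 0.
So rank(C) ≥ 2; since C has 2 rows, rank(C) = 2.
rank(C) = 2 = n, so the pair (A, B) is completely controllable.

2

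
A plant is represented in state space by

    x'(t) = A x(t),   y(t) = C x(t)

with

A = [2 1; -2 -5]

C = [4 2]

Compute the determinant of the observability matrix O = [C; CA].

-32

CA = [[4, -6]]
Observability matrix O = [C; CA] = [[4, 2], [4, -6]]
det(O) = 4·(-6) - 2·4 = -24 - 8 = -32
Since det(O) ≠ 0, rank(O) = 2 and the system is completely observable.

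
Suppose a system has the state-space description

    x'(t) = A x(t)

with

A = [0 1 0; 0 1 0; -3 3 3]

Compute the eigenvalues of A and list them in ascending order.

det(sI - A) = s^3 - (tr A)s^2 + (M11 + M22 + M33)s - det A, where Mii is the 2×2 principal minor of A obtained by deleting row i and column i.
tr A = 0 + 1 + 3 = 4; M11 = 1·3 - 0·3 = 3 - 0 = 3; M22 = 0·3 - 0·(-3) = 0 - 0 = 0; M33 = 0·1 - 1·0 = 0 - 0 = 0; sum of minors = 3.
det A = 0·(1·3 - 0·3) - 1·(0·3 - 0·(-3)) + 0·(0·3 - 1·(-3)) = 0·3 - 1·0 + 0·3 = 0.
So p(s) = det(sI - A) = s^3 - 4s^2 + 3s.
The constant term is 0, so p(s) = s(s^2 - 4s + 3).
Factor s^2 - 4s + 3: two numbers with sum 4 and product 3 are 3 and 1, so s^2 - 4s + 3 = (s - 3)(s - 1).
Hence p(s) = s (s - 3) (s - 1), with roots 0, 1, 3.
At least one eigenvalue has non-negative real part, so the system is not asymptotically stable.

0, 1, 3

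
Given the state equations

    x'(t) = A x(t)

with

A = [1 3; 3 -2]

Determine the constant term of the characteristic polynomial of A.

-11

For a 2×2 matrix, det(sI - A) = s^2 - (tr A)s + det A.
tr A = -1, det A = -11.
So p(s) = s^2 + s - 11.
The constant term is -11.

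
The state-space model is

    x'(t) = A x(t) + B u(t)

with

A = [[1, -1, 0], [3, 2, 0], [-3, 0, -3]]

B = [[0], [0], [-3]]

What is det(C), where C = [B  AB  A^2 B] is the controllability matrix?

AB = [[0], [0], [9]]
A^2B = [[0], [0], [-27]]
Controllability matrix C = [B  AB  A^2B] = [[0, 0, 0], [0, 0, 0], [-3, 9, -27]]
Expanding along the first row, det(C) = 0·(0·(-27) - 0·9) - 0·(0·(-27) - 0·(-3)) + 0·(0·9 - 0·(-3)) = 0·0 - 0·0 + 0·0 = 0
Since det(C) = 0, rank(C) < 3 and the system is not completely controllable.

0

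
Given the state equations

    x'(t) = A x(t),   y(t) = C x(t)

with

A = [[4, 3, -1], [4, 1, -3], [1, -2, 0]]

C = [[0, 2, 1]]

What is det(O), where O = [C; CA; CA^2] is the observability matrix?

153

CA = [[9, 0, -6]]
CA^2 = [[30, 39, -9]]
Observability matrix O = [C; CA; CA^2] = [[0, 2, 1], [9, 0, -6], [30, 39, -9]]
Expanding along the first row, det(O) = 0·(0·(-9) - (-6)·39) - 2·(9·(-9) - (-6)·30) + 1·(9·39 - 0·30) = 0·234 - 2·99 + 1·351 = 153
Since det(O) ≠ 0, rank(O) = 3 and the system is completely observable.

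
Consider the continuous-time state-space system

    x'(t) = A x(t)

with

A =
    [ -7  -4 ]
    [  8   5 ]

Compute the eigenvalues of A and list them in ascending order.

-3, 1

det(sI - A) = s^2 - (tr A)s + det A, with tr A = (-7) + 5 = -2 and det A = (-7)·5 - (-4)·8 = -35 - (-32) = -3.
So p(s) = det(sI - A) = s^2 + 2s - 3.
Factor s^2 + 2s - 3: two numbers with sum -2 and product -3 are 1 and -3, so s^2 + 2s - 3 = (s - 1)(s + 3).
Hence p(s) = (s - 1) (s + 3), with roots -3, 1.
At least one eigenvalue has non-negative real part, so the system is not asymptotically stable.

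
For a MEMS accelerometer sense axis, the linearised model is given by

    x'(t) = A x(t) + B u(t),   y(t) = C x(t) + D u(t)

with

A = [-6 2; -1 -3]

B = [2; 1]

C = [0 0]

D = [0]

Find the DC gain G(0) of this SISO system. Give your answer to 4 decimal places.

0.0000

G(0) = C(-A)^{-1}B + D = -C A^{-1} B + D.
det A = 20, so A^{-1} = (1/20)·adj(A) = [[-3/20, -1/10], [1/20, -3/10]]
A^{-1} B = [-2/5, -1/5]^T
C A^{-1} B = 0
G(0) = D - C A^{-1} B = 0 - (0) = 0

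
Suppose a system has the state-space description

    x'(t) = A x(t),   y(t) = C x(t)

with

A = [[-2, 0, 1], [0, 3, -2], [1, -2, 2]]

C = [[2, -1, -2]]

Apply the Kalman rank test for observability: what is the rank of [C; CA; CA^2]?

CA = [[-6, 1, 0]]
CA^2 = [[12, 3, -8]]
Observability matrix O = [C; CA; CA^2] = [[2, -1, -2], [-6, 1, 0], [12, 3, -8]]
det(O) = 2·(1·(-8) - 0·3) - (-1)·((-6)·(-8) - 0·12) + (-2)·((-6)·3 - 1·12) = 2·(-8) - (-1)·48 + (-2)·(-30) = 92 ≠ 0, so rank(O) = 3.
rank(O) = 3 = n, so the pair (A, C) is completely observable.

3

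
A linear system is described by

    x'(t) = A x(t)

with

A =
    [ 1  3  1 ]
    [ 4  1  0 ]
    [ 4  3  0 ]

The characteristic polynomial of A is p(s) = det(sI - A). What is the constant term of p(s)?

-8

Expand det(sI - A) for the 3×3 matrix.
p(s) = s^3 - 2s^2 - 15s - 8.
(Check: constant term = det(-A) = (-1)^3 det A = -8; coefficient of s^2 = -tr A = -2.)
The constant term is -8.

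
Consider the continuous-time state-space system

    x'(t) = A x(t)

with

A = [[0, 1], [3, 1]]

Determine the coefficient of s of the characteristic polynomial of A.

For a 2×2 matrix, det(sI - A) = s^2 - (tr A)s + det A.
tr A = 1, det A = -3.
So p(s) = s^2 - s - 3.
The coefficient of s is -1.

-1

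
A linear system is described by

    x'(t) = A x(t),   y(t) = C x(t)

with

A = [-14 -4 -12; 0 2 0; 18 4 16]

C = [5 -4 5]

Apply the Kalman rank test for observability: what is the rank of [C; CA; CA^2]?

CA = [[20, -8, 20]]
CA^2 = [[80, -16, 80]]
Observability matrix O = [C; CA; CA^2] = [[5, -4, 5], [20, -8, 20], [80, -16, 80]]
The columns c1, c2, c3 of O are linearly dependent: -c1 + c3 = 0 (check each entry), so rank(O) ≤ 2.
The 2×2 minor from rows 1, 2, columns 1, 2 is 5·(-8) - (-4)·20 = -40 - (-80) = 40 ≠ 0, so rank(O) = 2.
rank(O) = 2 < n = 3, so the pair (A, C) is not completely observable.

2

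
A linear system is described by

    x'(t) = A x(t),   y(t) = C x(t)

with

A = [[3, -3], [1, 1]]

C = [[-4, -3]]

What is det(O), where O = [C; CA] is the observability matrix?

-81

CA = [[-15, 9]]
Observability matrix O = [C; CA] = [[-4, -3], [-15, 9]]
det(O) = (-4)·9 - (-3)·(-15) = -36 - 45 = -81
Since det(O) ≠ 0, rank(O) = 2 and the system is completely observable.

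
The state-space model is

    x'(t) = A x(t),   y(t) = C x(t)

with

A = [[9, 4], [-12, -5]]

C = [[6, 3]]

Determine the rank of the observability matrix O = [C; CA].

CA = [[18, 9]]
Observability matrix O = [C; CA] = [[6, 3], [18, 9]]
Every row of O is a scalar multiple of row 1 = [6, 3] (multipliers 1, 3), so the rows span a one-dimensional space.
O ≠ 0, hence rank(O) = 1.
rank(O) = 1 < n = 2, so the pair (A, C) is not completely observable.

1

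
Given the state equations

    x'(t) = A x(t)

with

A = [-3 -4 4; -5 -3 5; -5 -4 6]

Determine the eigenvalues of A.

-3, 1, 2

det(sI - A) = s^3 - (tr A)s^2 + (M11 + M22 + M33)s - det A, where Mii is the 2×2 principal minor of A obtained by deleting row i and column i.
tr A = (-3) + (-3) + 6 = 0; M11 = (-3)·6 - 5·(-4) = -18 - (-20) = 2; M22 = (-3)·6 - 4·(-5) = -18 - (-20) = 2; M33 = (-3)·(-3) - (-4)·(-5) = 9 - 20 = -11; sum of minors = -7.
det A = (-3)·((-3)·6 - 5·(-4)) - (-4)·((-5)·6 - 5·(-5)) + 4·((-5)·(-4) - (-3)·(-5)) = (-3)·2 - (-4)·(-5) + 4·5 = -6.
So p(s) = det(sI - A) = s^3 - 7s + 6.
Rational-root test: any integer root divides 6. Testing small divisors, s = 1 works: p(1) = 1 + 0 + (-7) + 6 = 0, so (s - 1) is a factor.
Dividing, p(s) = (s - 1)(s^2 + s - 6).
Factor s^2 + s - 6: two numbers with sum -1 and product -6 are 2 and -3, so s^2 + s - 6 = (s - 2)(s + 3).
Hence p(s) = (s - 2) (s - 1) (s + 3), with roots -3, 1, 2.
At least one eigenvalue has non-negative real part, so the system is not asymptotically stable.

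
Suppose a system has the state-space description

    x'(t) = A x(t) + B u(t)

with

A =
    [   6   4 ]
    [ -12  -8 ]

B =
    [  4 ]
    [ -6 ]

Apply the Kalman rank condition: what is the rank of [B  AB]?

1

AB = [[0], [0]]
Controllability matrix C = [B  AB] = [[4, 0], [-6, 0]]
Every column of C is a scalar multiple of column 1 = [4, -6] (multipliers 1, 0), so the columns span a one-dimensional space.
C ≠ 0, hence rank(C) = 1.
rank(C) = 1 < n = 2, so the pair (A, B) is not completely controllable.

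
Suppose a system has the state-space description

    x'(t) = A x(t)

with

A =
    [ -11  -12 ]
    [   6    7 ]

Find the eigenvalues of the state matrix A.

-5, 1

det(sI - A) = s^2 - (tr A)s + det A, with tr A = (-11) + 7 = -4 and det A = (-11)·7 - (-12)·6 = -77 - (-72) = -5.
So p(s) = det(sI - A) = s^2 + 4s - 5.
Factor s^2 + 4s - 5: two numbers with sum -4 and product -5 are 1 and -5, so s^2 + 4s - 5 = (s - 1)(s + 5).
Hence p(s) = (s - 1) (s + 5), with roots -5, 1.
At least one eigenvalue has non-negative real part, so the system is not asymptotically stable.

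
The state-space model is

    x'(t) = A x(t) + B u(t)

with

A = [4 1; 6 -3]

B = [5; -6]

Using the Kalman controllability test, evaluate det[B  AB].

324

AB = [[14], [48]]
Controllability matrix C = [B  AB] = [[5, 14], [-6, 48]]
det(C) = 5·48 - 14·(-6) = 240 - (-84) = 324
Since det(C) ≠ 0, rank(C) = 2 and the system is completely controllable.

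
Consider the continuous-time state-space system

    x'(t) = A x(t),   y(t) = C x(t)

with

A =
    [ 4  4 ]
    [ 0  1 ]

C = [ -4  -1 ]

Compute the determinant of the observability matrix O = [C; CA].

52

CA = [[-16, -17]]
Observability matrix O = [C; CA] = [[-4, -1], [-16, -17]]
det(O) = (-4)·(-17) - (-1)·(-16) = 68 - 16 = 52
Since det(O) ≠ 0, rank(O) = 2 and the system is completely observable.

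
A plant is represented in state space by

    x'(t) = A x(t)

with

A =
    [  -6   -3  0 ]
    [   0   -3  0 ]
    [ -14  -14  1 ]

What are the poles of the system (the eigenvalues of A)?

det(sI - A) = s^3 - (tr A)s^2 + (M11 + M22 + M33)s - det A, where Mii is the 2×2 principal minor of A obtained by deleting row i and column i.
tr A = (-6) + (-3) + 1 = -8; M11 = (-3)·1 - 0·(-14) = -3 - 0 = -3; M22 = (-6)·1 - 0·(-14) = -6 - 0 = -6; M33 = (-6)·(-3) - (-3)·0 = 18 - 0 = 18; sum of minors = 9.
det A = (-6)·((-3)·1 - 0·(-14)) - (-3)·(0·1 - 0·(-14)) + 0·(0·(-14) - (-3)·(-14)) = (-6)·(-3) - (-3)·0 + 0·(-42) = 18.
So p(s) = det(sI - A) = s^3 + 8s^2 + 9s - 18.
Rational-root test: any integer root divides -18. Testing small divisors, s = 1 works: p(1) = 1 + 8 + 9 + (-18) = 0, so (s - 1) is a factor.
Dividing, p(s) = (s - 1)(s^2 + 9s + 18).
Factor s^2 + 9s + 18: two numbers with sum -9 and product 18 are -3 and -6, so s^2 + 9s + 18 = (s + 3)(s + 6).
Hence p(s) = (s - 1) (s + 3) (s + 6), with roots -6, -3, 1.
At least one eigenvalue has non-negative real part, so the system is not asymptotically stable.

-6, -3, 1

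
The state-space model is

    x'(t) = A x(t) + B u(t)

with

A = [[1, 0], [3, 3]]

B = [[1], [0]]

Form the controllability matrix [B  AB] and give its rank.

AB = [[1], [3]]
Controllability matrix C = [B  AB] = [[1, 1], [0, 3]]
det(C) = 1·3 - 1·0 = 3 - 0 = 3 ≠ 0, so rank(C) = 2.
rank(C) = 2 = n, so the pair (A, B) is completely controllable.

2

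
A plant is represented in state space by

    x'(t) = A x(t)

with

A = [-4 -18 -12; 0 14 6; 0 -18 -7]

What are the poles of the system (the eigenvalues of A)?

det(sI - A) = s^3 - (tr A)s^2 + (M11 + M22 + M33)s - det A, where Mii is the 2×2 principal minor of A obtained by deleting row i and column i.
tr A = (-4) + 14 + (-7) = 3; M11 = 14·(-7) - 6·(-18) = -98 - (-108) = 10; M22 = (-4)·(-7) - (-12)·0 = 28 - 0 = 28; M33 = (-4)·14 - (-18)·0 = -56 - 0 = -56; sum of minors = -18.
det A = (-4)·(14·(-7) - 6·(-18)) - (-18)·(0·(-7) - 6·0) + (-12)·(0·(-18) - 14·0) = (-4)·10 - (-18)·0 + (-12)·0 = -40.
So p(s) = det(sI - A) = s^3 - 3s^2 - 18s + 40.
Rational-root test: any integer root divides 40. Testing small divisors, s = 2 works: p(2) = 8 + (-12) + (-36) + 40 = 0, so (s - 2) is a factor.
Dividing, p(s) = (s - 2)(s^2 - s - 20).
Factor s^2 - s - 20: two numbers with sum 1 and product -20 are 5 and -4, so s^2 - s - 20 = (s - 5)(s + 4).
Hence p(s) = (s - 5) (s - 2) (s + 4), with roots -4, 2, 5.
At least one eigenvalue has non-negative real part, so the system is not asymptotically stable.

-4, 2, 5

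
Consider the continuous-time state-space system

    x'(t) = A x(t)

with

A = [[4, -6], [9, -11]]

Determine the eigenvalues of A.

det(sI - A) = s^2 - (tr A)s + det A, with tr A = 4 + (-11) = -7 and det A = 4·(-11) - (-6)·9 = -44 - (-54) = 10.
So p(s) = det(sI - A) = s^2 + 7s + 10.
Factor s^2 + 7s + 10: two numbers with sum -7 and product 10 are -2 and -5, so s^2 + 7s + 10 = (s + 2)(s + 5).
Hence p(s) = (s + 2) (s + 5), with roots -5, -2.
All eigenvalues have negative real part, so the system is asymptotically stable.

-5, -2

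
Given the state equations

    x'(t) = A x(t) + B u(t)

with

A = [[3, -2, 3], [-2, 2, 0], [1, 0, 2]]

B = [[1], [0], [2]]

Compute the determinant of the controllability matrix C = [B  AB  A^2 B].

-140

AB = [[9], [-2], [5]]
A^2B = [[46], [-22], [19]]
Controllability matrix C = [B  AB  A^2B] = [[1, 9, 46], [0, -2, -22], [2, 5, 19]]
Expanding along the first row, det(C) = 1·((-2)·19 - (-22)·5) - 9·(0·19 - (-22)·2) + 46·(0·5 - (-2)·2) = 1·72 - 9·44 + 46·4 = -140
Since det(C) ≠ 0, rank(C) = 3 and the system is completely controllable.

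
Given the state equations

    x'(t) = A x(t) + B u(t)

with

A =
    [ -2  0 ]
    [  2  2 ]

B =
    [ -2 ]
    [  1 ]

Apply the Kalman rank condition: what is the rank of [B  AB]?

1

AB = [[4], [-2]]
Controllability matrix C = [B  AB] = [[-2, 4], [1, -2]]
Every column of C is a scalar multiple of column 1 = [-2, 1] (multipliers 1, -2), so the columns span a one-dimensional space.
C ≠ 0, hence rank(C) = 1.
rank(C) = 1 < n = 2, so the pair (A, B) is not completely controllable.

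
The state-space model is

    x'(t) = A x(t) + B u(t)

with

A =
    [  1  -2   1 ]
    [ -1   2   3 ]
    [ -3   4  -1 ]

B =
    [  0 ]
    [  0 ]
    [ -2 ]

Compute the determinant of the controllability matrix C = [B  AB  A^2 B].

AB = [[-2], [-6], [2]]
A^2B = [[12], [-4], [-20]]
Controllability matrix C = [B  AB  A^2B] = [[0, -2, 12], [0, -6, -4], [-2, 2, -20]]
Expanding along the first row, det(C) = 0·((-6)·(-20) - (-4)·2) - (-2)·(0·(-20) - (-4)·(-2)) + 12·(0·2 - (-6)·(-2)) = 0·128 - (-2)·(-8) + 12·(-12) = -160
Since det(C) ≠ 0, rank(C) = 3 and the system is completely controllable.

-160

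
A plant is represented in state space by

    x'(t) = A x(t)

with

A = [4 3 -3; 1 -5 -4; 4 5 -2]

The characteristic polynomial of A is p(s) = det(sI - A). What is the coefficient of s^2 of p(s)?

3

Expand det(sI - A) for the 3×3 matrix.
p(s) = s^3 + 3s^2 + 11s - 3.
(Check: constant term = det(-A) = (-1)^3 det A = -3; coefficient of s^2 = -tr A = 3.)
The coefficient of s^2 is 3.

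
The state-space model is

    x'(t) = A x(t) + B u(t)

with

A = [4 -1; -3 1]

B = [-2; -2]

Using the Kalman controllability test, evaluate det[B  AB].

AB = [[-6], [4]]
Controllability matrix C = [B  AB] = [[-2, -6], [-2, 4]]
det(C) = (-2)·4 - (-6)·(-2) = -8 - 12 = -20
Since det(C) ≠ 0, rank(C) = 2 and the system is completely controllable.

-20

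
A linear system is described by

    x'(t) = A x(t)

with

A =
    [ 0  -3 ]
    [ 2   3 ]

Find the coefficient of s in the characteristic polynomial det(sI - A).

-3

For a 2×2 matrix, det(sI - A) = s^2 - (tr A)s + det A.
tr A = 3, det A = 6.
So p(s) = s^2 - 3s + 6.
The coefficient of s is -3.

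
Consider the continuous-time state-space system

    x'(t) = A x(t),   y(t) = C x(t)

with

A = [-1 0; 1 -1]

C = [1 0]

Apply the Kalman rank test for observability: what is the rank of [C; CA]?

CA = [[-1, 0]]
Observability matrix O = [C; CA] = [[1, 0], [-1, 0]]
Every row of O is a scalar multiple of row 1 = [1, 0] (multipliers 1, -1), so the rows span a one-dimensional space.
O ≠ 0, hence rank(O) = 1.
rank(O) = 1 < n = 2, so the pair (A, C) is not completely observable.

1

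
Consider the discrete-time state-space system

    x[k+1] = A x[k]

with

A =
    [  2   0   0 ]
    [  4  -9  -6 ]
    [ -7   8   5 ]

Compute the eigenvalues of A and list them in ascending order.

det(zI - A) = z^3 - (tr A)z^2 + (M11 + M22 + M33)z - det A, where Mii is the 2×2 principal minor of A obtained by deleting row i and column i.
tr A = 2 + (-9) + 5 = -2; M11 = (-9)·5 - (-6)·8 = -45 - (-48) = 3; M22 = 2·5 - 0·(-7) = 10 - 0 = 10; M33 = 2·(-9) - 0·4 = -18 - 0 = -18; sum of minors = -5.
det A = 2·((-9)·5 - (-6)·8) - 0·(4·5 - (-6)·(-7)) + 0·(4·8 - (-9)·(-7)) = 2·3 - 0·(-22) + 0·(-31) = 6.
So p(z) = det(zI - A) = z^3 + 2z^2 - 5z - 6.
Rational-root test: any integer root divides -6. Testing small divisors, z = -1 works: p(-1) = -1 + 2 + 5 + (-6) = 0, so (z + 1) is a factor.
Dividing, p(z) = (z + 1)(z^2 + z - 6).
Factor z^2 + z - 6: two numbers with sum -1 and product -6 are 2 and -3, so z^2 + z - 6 = (z - 2)(z + 3).
Hence p(z) = (z - 2) (z + 1) (z + 3), with roots -3, -1, 2.

-3, -1, 2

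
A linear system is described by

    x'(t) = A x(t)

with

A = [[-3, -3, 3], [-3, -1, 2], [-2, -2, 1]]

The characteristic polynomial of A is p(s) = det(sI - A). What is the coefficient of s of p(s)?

0

Expand det(sI - A) for the 3×3 matrix.
p(s) = s^3 + 3s^2 - 6.
(Check: constant term = det(-A) = (-1)^3 det A = -6; coefficient of s^2 = -tr A = 3.)
The coefficient of s is 0.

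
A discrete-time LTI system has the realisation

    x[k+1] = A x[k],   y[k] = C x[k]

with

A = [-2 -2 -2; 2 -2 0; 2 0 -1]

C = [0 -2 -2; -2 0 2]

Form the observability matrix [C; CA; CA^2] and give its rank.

3

CA = [[-8, 4, 2], [8, 4, 2]]
CA^2 = [[28, 8, 14], [-4, -24, -18]]
Observability matrix O = [C; CA; CA^2] = [[0, -2, -2], [-2, 0, 2], [-8, 4, 2], [8, 4, 2], [28, 8, 14], [-4, -24, -18]]
Take the 3×3 submatrix of O formed by rows 1, 2, 3: [[0, -2, -2], [-2, 0, 2], [-8, 4, 2]]. Its determinant is 0·(0·2 - 2·4) - (-2)·((-2)·2 - 2·(-8)) + (-2)·((-2)·4 - 0·(-8)) = 0·(-8) - (-2)·12 + (-2)·(-8) = 40 ≠ 0.
So rank(O) ≥ 3; since O has 3 columns, rank(O) = 3.
rank(O) = 3 = n, so the pair (A, C) is completely observable.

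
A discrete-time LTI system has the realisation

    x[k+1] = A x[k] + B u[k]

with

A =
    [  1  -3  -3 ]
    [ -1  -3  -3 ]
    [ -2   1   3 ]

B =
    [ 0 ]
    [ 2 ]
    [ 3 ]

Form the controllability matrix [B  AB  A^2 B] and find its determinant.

24

AB = [[-15], [-15], [11]]
A^2B = [[-3], [27], [48]]
Controllability matrix C = [B  AB  A^2B] = [[0, -15, -3], [2, -15, 27], [3, 11, 48]]
Expanding along the first row, det(C) = 0·((-15)·48 - 27·11) - (-15)·(2·48 - 27·3) + (-3)·(2·11 - (-15)·3) = 0·(-1017) - (-15)·15 + (-3)·67 = 24
Since det(C) ≠ 0, rank(C) = 3 and the system is completely controllable.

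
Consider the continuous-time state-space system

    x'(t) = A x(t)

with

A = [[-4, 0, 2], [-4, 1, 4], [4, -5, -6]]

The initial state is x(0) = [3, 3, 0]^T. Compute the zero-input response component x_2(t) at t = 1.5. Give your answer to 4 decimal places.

0.0333

det(sI - A) = s^3 - (tr A)s^2 + (M11 + M22 + M33)s - det A, where Mii is the 2×2 principal minor of A obtained by deleting row i and column i.
tr A = (-4) + 1 + (-6) = -9; M11 = 1·(-6) - 4·(-5) = -6 - (-20) = 14; M22 = (-4)·(-6) - 2·4 = 24 - 8 = 16; M33 = (-4)·1 - 0·(-4) = -4 - 0 = -4; sum of minors = 26.
det A = (-4)·(1·(-6) - 4·(-5)) - 0·((-4)·(-6) - 4·4) + 2·((-4)·(-5) - 1·4) = (-4)·14 - 0·8 + 2·16 = -24.
So p(s) = det(sI - A) = s^3 + 9s^2 + 26s + 24.
Rational-root test: any integer root divides 24. Testing small divisors, s = -2 works: p(-2) = -8 + 36 + (-52) + 24 = 0, so (s + 2) is a factor.
Dividing, p(s) = (s + 2)(s^2 + 7s + 12).
Factor s^2 + 7s + 12: two numbers with sum -7 and product 12 are -3 and -4, so s^2 + 7s + 12 = (s + 3)(s + 4).
Hence p(s) = (s + 2) (s + 3) (s + 4), with roots -4, -3, -2.
The eigenvalues -4, -3, -2 are distinct and real, so A is diagonalisable and x(t) = e^{At} x(0) = V diag(e^{λ_i t}) V^{-1} x(0), where the columns of V are the eigenvectors.
λ = -4: A - (-4)I = [[0, 0, 2], [-4, 5, 4], [4, -5, -2]]. v must be orthogonal to every row; (row 1) × (row 2) = [-10, -8, 0], so take v_1 = [-5, -4, 0]^T.
λ = -3: A - (-3)I = [[-1, 0, 2], [-4, 4, 4], [4, -5, -3]]. v must be orthogonal to every row; (row 1) × (row 2) = [-8, -4, -4], so take v_2 = [-2, -1, -1]^T.
λ = -2: A - (-2)I = [[-2, 0, 2], [-4, 3, 4], [4, -5, -4]]. v must be orthogonal to every row; (row 1) × (row 2) = [-6, 0, -6], so take v_3 = [-1, 0, -1]^T.
V = [v_1 v_2 v_3] = [[-5, -2, -1], [-4, -1, 0], [0, -1, -1]] has det V = -1, so V^{-1} = adj(V)/det V = [[-1, 1, 1], [4, -5, -4], [-4, 5, 3]].
Modal coordinates z(0) = V^{-1} x(0): (-1)·3 + 1·3 + 1·0 = 0; 4·3 + (-5)·3 + (-4)·0 = -3; (-4)·3 + 5·3 + 3·0 = 3; so z(0) = [0, -3, 3]^T.
x_2(t) = Σ_i (v_i)_2 · z_i(0) · e^{λ_i t} (row 2 of V times the modal terms).
x_2(1.5) = (-4)·0·e^{-4·1.5} + (-1)·(-3)·e^{-3·1.5} + 0·3·e^{-2·1.5} = 0·0.002479 + 3·0.011109 + 0·0.049787 = 0.0333.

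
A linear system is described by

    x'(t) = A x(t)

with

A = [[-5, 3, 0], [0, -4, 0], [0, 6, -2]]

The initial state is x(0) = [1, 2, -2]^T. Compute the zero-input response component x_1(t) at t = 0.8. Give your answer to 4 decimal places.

0.1530

det(sI - A) = s^3 - (tr A)s^2 + (M11 + M22 + M33)s - det A, where Mii is the 2×2 principal minor of A obtained by deleting row i and column i.
tr A = (-5) + (-4) + (-2) = -11; M11 = (-4)·(-2) - 0·6 = 8 - 0 = 8; M22 = (-5)·(-2) - 0·0 = 10 - 0 = 10; M33 = (-5)·(-4) - 3·0 = 20 - 0 = 20; sum of minors = 38.
det A = (-5)·((-4)·(-2) - 0·6) - 3·(0·(-2) - 0·0) + 0·(0·6 - (-4)·0) = (-5)·8 - 3·0 + 0·0 = -40.
So p(s) = det(sI - A) = s^3 + 11s^2 + 38s + 40.
Rational-root test: any integer root divides 40. Testing small divisors, s = -2 works: p(-2) = -8 + 44 + (-76) + 40 = 0, so (s + 2) is a factor.
Dividing, p(s) = (s + 2)(s^2 + 9s + 20).
Factor s^2 + 9s + 20: two numbers with sum -9 and product 20 are -4 and -5, so s^2 + 9s + 20 = (s + 4)(s + 5).
Hence p(s) = (s + 2) (s + 4) (s + 5), with roots -5, -4, -2.
The eigenvalues -5, -4, -2 are distinct and real, so A is diagonalisable and x(t) = e^{At} x(0) = V diag(e^{λ_i t}) V^{-1} x(0), where the columns of V are the eigenvectors.
λ = -5: A - (-5)I = [[0, 3, 0], [0, 1, 0], [0, 6, 3]]. v must be orthogonal to every row; (row 1) × (row 3) = [9, 0, 0], so take v_1 = [1, 0, 0]^T.
λ = -4: A - (-4)I = [[-1, 3, 0], [0, 0, 0], [0, 6, 2]]. v must be orthogonal to every row; (row 1) × (row 3) = [6, 2, -6], so take v_2 = [3, 1, -3]^T.
λ = -2: A - (-2)I = [[-3, 3, 0], [0, -2, 0], [0, 6, 0]]. v must be orthogonal to every row; (row 1) × (row 2) = [0, 0, 6], so take v_3 = [0, 0, 1]^T.
V = [v_1 v_2 v_3] = [[1, 3, 0], [0, 1, 0], [0, -3, 1]] has det V = 1, so V^{-1} = adj(V)/det V = [[1, -3, 0], [0, 1, 0], [0, 3, 1]].
Modal coordinates z(0) = V^{-1} x(0): 1·1 + (-3)·2 + 0·(-2) = -5; 0·1 + 1·2 + 0·(-2) = 2; 0·1 + 3·2 + 1·(-2) = 4; so z(0) = [-5, 2, 4]^T.
x_1(t) = Σ_i (v_i)_1 · z_i(0) · e^{λ_i t} (row 1 of V times the modal terms).
x_1(0.8) = 1·(-5)·e^{-5·0.8} + 3·2·e^{-4·0.8} + 0·4·e^{-2·0.8} = (-5)·0.018316 + 6·0.040762 + 0·0.201897 = 0.1530.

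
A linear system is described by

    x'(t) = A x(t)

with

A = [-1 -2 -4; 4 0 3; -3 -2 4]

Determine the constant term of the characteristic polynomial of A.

-76

Expand det(sI - A) for the 3×3 matrix.
p(s) = s^3 - 3s^2 - 2s - 76.
(Check: constant term = det(-A) = (-1)^3 det A = -76; coefficient of s^2 = -tr A = -3.)
The constant term is -76.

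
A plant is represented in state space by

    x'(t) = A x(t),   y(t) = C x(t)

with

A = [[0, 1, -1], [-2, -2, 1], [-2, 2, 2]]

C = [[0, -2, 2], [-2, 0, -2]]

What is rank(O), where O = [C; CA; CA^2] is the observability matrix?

3

CA = [[0, 8, 2], [4, -6, -2]]
CA^2 = [[-20, -12, 12], [16, 12, -14]]
Observability matrix O = [C; CA; CA^2] = [[0, -2, 2], [-2, 0, -2], [0, 8, 2], [4, -6, -2], [-20, -12, 12], [16, 12, -14]]
Take the 3×3 submatrix of O formed by rows 1, 2, 3: [[0, -2, 2], [-2, 0, -2], [0, 8, 2]]. Its determinant is 0·(0·2 - (-2)·8) - (-2)·((-2)·2 - (-2)·0) + 2·((-2)·8 - 0·0) = 0·16 - (-2)·(-4) + 2·(-16) = -40 ≠ 0.
So rank(O) ≥ 3; since O has 3 columns, rank(O) = 3.
rank(O) = 3 = n, so the pair (A, C) is completely observable.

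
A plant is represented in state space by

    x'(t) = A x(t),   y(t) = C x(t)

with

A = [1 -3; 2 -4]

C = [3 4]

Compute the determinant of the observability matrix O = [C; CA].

-119

CA = [[11, -25]]
Observability matrix O = [C; CA] = [[3, 4], [11, -25]]
det(O) = 3·(-25) - 4·11 = -75 - 44 = -119
Since det(O) ≠ 0, rank(O) = 2 and the system is completely observable.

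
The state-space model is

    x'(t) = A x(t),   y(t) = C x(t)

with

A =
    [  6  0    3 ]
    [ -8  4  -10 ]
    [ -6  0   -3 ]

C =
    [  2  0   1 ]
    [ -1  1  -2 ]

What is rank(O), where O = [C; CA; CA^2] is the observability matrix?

CA = [[6, 0, 3], [-2, 4, -7]]
CA^2 = [[18, 0, 9], [-2, 16, -25]]
Observability matrix O = [C; CA; CA^2] = [[2, 0, 1], [-1, 1, -2], [6, 0, 3], [-2, 4, -7], [18, 0, 9], [-2, 16, -25]]
The columns c1, c2, c3 of O are linearly dependent: -c1 + 3·c2 + 2·c3 = 0 (check each entry), so rank(O) ≤ 2.
The 2×2 minor from rows 1, 2, columns 1, 2 is 2·1 - 0·(-1) = 2 - 0 = 2 ≠ 0, so rank(O) = 2.
rank(O) = 2 < n = 3, so the pair (A, C) is not completely observable.

2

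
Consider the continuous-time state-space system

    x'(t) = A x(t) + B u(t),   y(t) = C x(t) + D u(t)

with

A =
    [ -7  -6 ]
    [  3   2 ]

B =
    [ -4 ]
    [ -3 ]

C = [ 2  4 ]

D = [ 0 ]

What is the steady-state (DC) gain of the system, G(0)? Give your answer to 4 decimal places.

-20.0000

G(0) = C(-A)^{-1}B + D = -C A^{-1} B + D.
det A = 4, so A^{-1} = (1/4)·adj(A) = [[1/2, 3/2], [-3/4, -7/4]]
A^{-1} B = [-13/2, 33/4]^T
C A^{-1} B = 20
G(0) = D - C A^{-1} B = 0 - (20) = -20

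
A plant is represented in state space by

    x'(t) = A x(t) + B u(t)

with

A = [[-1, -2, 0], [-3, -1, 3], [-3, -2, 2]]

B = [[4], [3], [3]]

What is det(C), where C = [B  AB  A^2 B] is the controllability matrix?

-288

AB = [[-10], [-6], [-12]]
A^2B = [[22], [0], [18]]
Controllability matrix C = [B  AB  A^2B] = [[4, -10, 22], [3, -6, 0], [3, -12, 18]]
Expanding along the first row, det(C) = 4·((-6)·18 - 0·(-12)) - (-10)·(3·18 - 0·3) + 22·(3·(-12) - (-6)·3) = 4·(-108) - (-10)·54 + 22·(-18) = -288
Since det(C) ≠ 0, rank(C) = 3 and the system is completely controllable.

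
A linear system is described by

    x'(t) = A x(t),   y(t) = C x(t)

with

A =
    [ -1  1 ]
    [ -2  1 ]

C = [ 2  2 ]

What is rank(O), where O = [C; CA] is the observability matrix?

CA = [[-6, 4]]
Observability matrix O = [C; CA] = [[2, 2], [-6, 4]]
det(O) = 2·4 - 2·(-6) = 8 - (-12) = 20 ≠ 0, so rank(O) = 2.
rank(O) = 2 = n, so the pair (A, C) is completely observable.

2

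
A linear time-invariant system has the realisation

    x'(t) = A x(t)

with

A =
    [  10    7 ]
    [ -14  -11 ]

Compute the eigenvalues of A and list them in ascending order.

det(sI - A) = s^2 - (tr A)s + det A, with tr A = 10 + (-11) = -1 and det A = 10·(-11) - 7·(-14) = -110 - (-98) = -12.
So p(s) = det(sI - A) = s^2 + s - 12.
Factor s^2 + s - 12: two numbers with sum -1 and product -12 are 3 and -4, so s^2 + s - 12 = (s - 3)(s + 4).
Hence p(s) = (s - 3) (s + 4), with roots -4, 3.
At least one eigenvalue has non-negative real part, so the system is not asymptotically stable.

-4, 3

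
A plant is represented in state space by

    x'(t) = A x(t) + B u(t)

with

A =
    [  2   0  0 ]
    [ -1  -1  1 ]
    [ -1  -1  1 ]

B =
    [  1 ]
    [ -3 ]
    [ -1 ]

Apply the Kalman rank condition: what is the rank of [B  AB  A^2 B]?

AB = [[2], [1], [1]]
A^2B = [[4], [-2], [-2]]
Controllability matrix C = [B  AB  A^2B] = [[1, 2, 4], [-3, 1, -2], [-1, 1, -2]]
det(C) = 1·(1·(-2) - (-2)·1) - 2·((-3)·(-2) - (-2)·(-1)) + 4·((-3)·1 - 1·(-1)) = 1·0 - 2·4 + 4·(-2) = -16 ≠ 0, so rank(C) = 3.
rank(C) = 3 = n, so the pair (A, B) is completely controllable.

3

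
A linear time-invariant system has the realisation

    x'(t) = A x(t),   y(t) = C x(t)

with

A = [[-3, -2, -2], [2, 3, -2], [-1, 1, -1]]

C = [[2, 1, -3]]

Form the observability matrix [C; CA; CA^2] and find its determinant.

CA = [[-1, -4, -3]]
CA^2 = [[-2, -13, 13]]
Observability matrix O = [C; CA; CA^2] = [[2, 1, -3], [-1, -4, -3], [-2, -13, 13]]
Expanding along the first row, det(O) = 2·((-4)·13 - (-3)·(-13)) - 1·((-1)·13 - (-3)·(-2)) + (-3)·((-1)·(-13) - (-4)·(-2)) = 2·(-91) - 1·(-19) + (-3)·5 = -178
Since det(O) ≠ 0, rank(O) = 3 and the system is completely observable.

-178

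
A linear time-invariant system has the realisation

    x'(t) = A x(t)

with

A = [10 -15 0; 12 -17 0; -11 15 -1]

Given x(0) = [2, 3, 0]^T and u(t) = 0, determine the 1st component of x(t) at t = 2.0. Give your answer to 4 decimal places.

-0.0913

det(sI - A) = s^3 - (tr A)s^2 + (M11 + M22 + M33)s - det A, where Mii is the 2×2 principal minor of A obtained by deleting row i and column i.
tr A = 10 + (-17) + (-1) = -8; M11 = (-17)·(-1) - 0·15 = 17 - 0 = 17; M22 = 10·(-1) - 0·(-11) = -10 - 0 = -10; M33 = 10·(-17) - (-15)·12 = -170 - (-180) = 10; sum of minors = 17.
det A = 10·((-17)·(-1) - 0·15) - (-15)·(12·(-1) - 0·(-11)) + 0·(12·15 - (-17)·(-11)) = 10·17 - (-15)·(-12) + 0·(-7) = -10.
So p(s) = det(sI - A) = s^3 + 8s^2 + 17s + 10.
Rational-root test: any integer root divides 10. Testing small divisors, s = -1 works: p(-1) = -1 + 8 + (-17) + 10 = 0, so (s + 1) is a factor.
Dividing, p(s) = (s + 1)(s^2 + 7s + 10).
Factor s^2 + 7s + 10: two numbers with sum -7 and product 10 are -2 and -5, so s^2 + 7s + 10 = (s + 2)(s + 5).
Hence p(s) = (s + 1) (s + 2) (s + 5), with roots -5, -2, -1.
The eigenvalues -5, -2, -1 are distinct and real, so A is diagonalisable and x(t) = e^{At} x(0) = V diag(e^{λ_i t}) V^{-1} x(0), where the columns of V are the eigenvectors.
λ = -5: A - (-5)I = [[15, -15, 0], [12, -12, 0], [-11, 15, 4]]. v must be orthogonal to every row; (row 1) × (row 3) = [-60, -60, 60], so take v_1 = [-1, -1, 1]^T.
λ = -2: A - (-2)I = [[12, -15, 0], [12, -15, 0], [-11, 15, 1]]. v must be orthogonal to every row; (row 1) × (row 3) = [-15, -12, 15], so take v_2 = [-5, -4, 5]^T.
λ = -1: A - (-1)I = [[11, -15, 0], [12, -16, 0], [-11, 15, 0]]. v must be orthogonal to every row; (row 1) × (row 2) = [0, 0, 4], so take v_3 = [0, 0, 1]^T.
V = [v_1 v_2 v_3] = [[-1, -5, 0], [-1, -4, 0], [1, 5, 1]] has det V = -1, so V^{-1} = adj(V)/det V = [[4, -5, 0], [-1, 1, 0], [1, 0, 1]].
Modal coordinates z(0) = V^{-1} x(0): 4·2 + (-5)·3 + 0·0 = -7; (-1)·2 + 1·3 + 0·0 = 1; 1·2 + 0·3 + 1·0 = 2; so z(0) = [-7, 1, 2]^T.
x_1(t) = Σ_i (v_i)_1 · z_i(0) · e^{λ_i t} (row 1 of V times the modal terms).
x_1(2.0) = (-1)·(-7)·e^{-5·2.0} + (-5)·1·e^{-2·2.0} + 0·2·e^{-1·2.0} = 7·0.000045 + (-5)·0.018316 + 0·0.135335 = -0.0913.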